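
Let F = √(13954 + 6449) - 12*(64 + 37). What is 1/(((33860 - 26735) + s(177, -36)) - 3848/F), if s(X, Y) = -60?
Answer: 10238605941/72368715357709 - 11544*√2267/72368715357709 ≈ 0.00014147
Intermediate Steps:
F = -1212 + 3*√2267 (F = √20403 - 12*101 = 3*√2267 - 1*1212 = 3*√2267 - 1212 = -1212 + 3*√2267 ≈ -1069.2)
1/(((33860 - 26735) + s(177, -36)) - 3848/F) = 1/(((33860 - 26735) - 60) - 3848/(-1212 + 3*√2267)) = 1/((7125 - 60) - 3848/(-1212 + 3*√2267)) = 1/(7065 - 3848/(-1212 + 3*√2267))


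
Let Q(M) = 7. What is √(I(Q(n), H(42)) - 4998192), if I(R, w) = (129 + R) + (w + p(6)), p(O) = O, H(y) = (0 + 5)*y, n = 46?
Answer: 4*I*√312365 ≈ 2235.6*I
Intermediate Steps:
H(y) = 5*y
I(R, w) = 135 + R + w (I(R, w) = (129 + R) + (w + 6) = (129 + R) + (6 + w) = 135 + R + w)
√(I(Q(n), H(42)) - 4998192) = √((135 + 7 + 5*42) - 4998192) = √((135 + 7 + 210) - 4998192) = √(352 - 4998192) = √(-4997840) = 4*I*√312365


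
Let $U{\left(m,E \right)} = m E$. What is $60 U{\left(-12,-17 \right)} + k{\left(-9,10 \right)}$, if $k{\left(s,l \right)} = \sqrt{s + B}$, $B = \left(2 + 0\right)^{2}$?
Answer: $12240 + i \sqrt{5} \approx 12240.0 + 2.2361 i$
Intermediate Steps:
$B = 4$ ($B = 2^{2} = 4$)
$k{\left(s,l \right)} = \sqrt{4 + s}$ ($k{\left(s,l \right)} = \sqrt{s + 4} = \sqrt{4 + s}$)
$U{\left(m,E \right)} = E m$
$60 U{\left(-12,-17 \right)} + k{\left(-9,10 \right)} = 60 \left(\left(-17\right) \left(-12\right)\right) + \sqrt{4 - 9} = 60 \cdot 204 + \sqrt{-5} = 12240 + i \sqrt{5}$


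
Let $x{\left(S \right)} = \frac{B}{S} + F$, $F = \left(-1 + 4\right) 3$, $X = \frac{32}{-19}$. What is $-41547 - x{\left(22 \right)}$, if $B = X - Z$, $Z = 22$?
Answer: $- \frac{8684979}{209} \approx -41555.0$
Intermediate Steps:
$X = - \frac{32}{19}$ ($X = 32 \left(- \frac{1}{19}\right) = - \frac{32}{19} \approx -1.6842$)
$F = 9$ ($F = 3 \cdot 3 = 9$)
$B = - \frac{450}{19}$ ($B = - \frac{32}{19} - 22 = - \frac{450}{19} \approx -23.684$)
$x{\left(S \right)} = 9 - \frac{450}{19 S}$ ($x{\left(S \right)} = - \frac{450}{19 S} + 9 = 9 - \frac{450}{19 S}$)
$-41547 - x{\left(22 \right)} = -41547 - \left(9 - \frac{450}{19 \cdot 22}\right) = -41547 - \left(9 - \frac{225}{209}\right) = -41547 - \frac{1656}{209} = - \frac{8684979}{209}$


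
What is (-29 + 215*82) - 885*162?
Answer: -125769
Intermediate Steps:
(-29 + 215*82) - 885*162 = (-29 + 17630) - 1*143370 = 17601 - 143370 = -125769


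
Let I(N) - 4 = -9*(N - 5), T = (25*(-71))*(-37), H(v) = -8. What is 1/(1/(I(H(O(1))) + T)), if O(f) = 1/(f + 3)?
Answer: 65796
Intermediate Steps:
O(f) = 1/(3 + f)
T = 65675 (T = -1775*(-37) = 65675)
I(N) = 49 - 9*N (I(N) = 4 - 9*(N - 5) = 4 - 9*(-5 + N) = 4 + (45 - 9*N) = 49 - 9*N)
1/(1/(I(H(O(1))) + T)) = 1/(1/((49 - 9*(-8)) + 65675)) = 1/(1/((49 + 72) + 65675)) = 1/(1/(121 + 65675)) = 1/(1/65796) = 65796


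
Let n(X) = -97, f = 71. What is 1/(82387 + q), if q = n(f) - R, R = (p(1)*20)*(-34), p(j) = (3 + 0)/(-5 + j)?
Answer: 1/81780 ≈ 1.2228e-5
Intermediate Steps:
p(j) = 3/(-5 + j)
R = 510 (R = ((3/(-5 + 1))*20)*(-34) = ((3/(-4))*20)*(-34) = ((3*(-1/4))*20)*(-34) = -3/4*20*(-34) = -15*(-34) = 510)
q = -607 (q = -97 - 1*510 = -97 - 510 = -607)
1/(82387 + q) = 1/(82387 - 607) = 1/81780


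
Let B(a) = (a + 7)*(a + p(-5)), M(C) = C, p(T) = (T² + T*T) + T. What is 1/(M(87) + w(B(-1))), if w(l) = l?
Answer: 1/351 ≈ 0.0028490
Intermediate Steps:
p(T) = T + 2*T² (p(T) = (T² + T²) + T = 2*T² + T = T + 2*T²)
B(a) = (7 + a)*(45 + a) (B(a) = (a + 7)*(a - 5*(1 + 2*(-5))) = (7 + a)*(a - 5*(1 - 10)) = (7 + a)*(a - 5*(-9)) = (7 + a)*(a + 45) = (7 + a)*(45 + a))
1/(M(87) + w(B(-1))) = 1/(87 + (315 + (-1)² + 52*(-1))) = 1/(87 + (315 + 1 - 52)) = 1/(87 + 264) = 1/351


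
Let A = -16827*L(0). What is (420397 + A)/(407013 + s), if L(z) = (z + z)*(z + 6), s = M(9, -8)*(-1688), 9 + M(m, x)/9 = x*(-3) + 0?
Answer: 420397/179133 ≈ 2.3468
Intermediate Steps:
M(m, x) = -81 - 27*x (M(m, x) = -81 + 9*(x*(-3) + 0) = -81 + 9*(-3*x + 0) = -81 + 9*(-3*x) = -81 - 27*x)
s = -227880 (s = (-81 - 27*(-8))*(-1688) = (-81 + 216)*(-1688) = 135*(-1688) = -227880)
L(z) = 2*z*(6 + z) (L(z) = (2*z)*(6 + z) = 2*z*(6 + z))
A = 0 (A = -33654*0*(6 + 0) = -33654*0*6 = -16827*0 = 0)
(420397 + A)/(407013 + s) = (420397 + 0)/(407013 - 227880) = 420397/179133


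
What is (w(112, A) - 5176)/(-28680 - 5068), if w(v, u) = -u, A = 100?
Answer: 1319/8437 ≈ 0.15634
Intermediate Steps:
(w(112, A) - 5176)/(-28680 - 5068) = (-1*100 - 5176)/(-28680 - 5068) = (-100 - 5176)/(-33748) = -5276*(-1/33748) = 1319/8437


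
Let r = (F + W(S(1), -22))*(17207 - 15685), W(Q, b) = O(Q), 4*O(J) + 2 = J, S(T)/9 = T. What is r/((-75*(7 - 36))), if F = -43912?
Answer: -44554267/1450 ≈ -30727.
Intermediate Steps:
S(T) = 9*T
O(J) = -1/2 + J/4
W(Q, b) = -1/2 + Q/4
r = -133662801/2 (r = (-43912 + (-1/2 + (9*1)/4))*(17207 - 15685) = (-43912 + (-1/2 + (1/4)*9))*1522 = (-43912 + (-1/2 + 9/4))*1522 = (-43912 + 7/4)*1522 = -175641/4*1522 = -133662801/2 ≈ -6.6831e+7)
r/((-75*(7 - 36))) = -133662801*(-1/(75*(7 - 36)))/2 = -133662801/(2*((-75*(-29)))) = -133662801/2/2175 = -133662801/2*1/2175 = -44554267/1450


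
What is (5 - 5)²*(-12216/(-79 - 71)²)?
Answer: 0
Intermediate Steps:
(5 - 5)²*(-12216/(-79 - 71)²) = 0²*(-12216/((-150)²)) = 0*(-12216/22500) = 0*(-12216*1/22500) = 0*(-1018/1875) = 0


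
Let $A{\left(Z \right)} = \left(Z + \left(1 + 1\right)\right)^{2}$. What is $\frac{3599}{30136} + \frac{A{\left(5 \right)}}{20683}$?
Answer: $\frac{75914781}{623302888} \approx 0.12179$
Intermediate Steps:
$A{\left(Z \right)} = \left(2 + Z\right)^{2}$ ($A{\left(Z \right)} = \left(Z + 2\right)^{2} = \left(2 + Z\right)^{2}$)
$\frac{3599}{30136} + \frac{A{\left(5 \right)}}{20683} = \frac{3599}{30136} + \frac{\left(2 + 5\right)^{2}}{20683} = 3599 \cdot \frac{1}{30136} + 7^{2} \cdot \frac{1}{20683} = \frac{3599}{30136} + 49 \cdot \frac{1}{20683} = \frac{3599}{30136} + \frac{49}{20683} = \frac{75914781}{623302888}$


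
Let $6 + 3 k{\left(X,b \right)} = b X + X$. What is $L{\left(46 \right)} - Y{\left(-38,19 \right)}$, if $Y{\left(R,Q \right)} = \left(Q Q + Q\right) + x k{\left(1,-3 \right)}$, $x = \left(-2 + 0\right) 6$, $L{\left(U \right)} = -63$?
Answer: $-475$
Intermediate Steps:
$k{\left(X,b \right)} = -2 + \frac{X}{3} + \frac{X b}{3}$ ($k{\left(X,b \right)} = -2 + \frac{b X + X}{3} = -2 + \frac{X b + X}{3} = -2 + \frac{X + X b}{3} = -2 + \left(\frac{X}{3} + \frac{X b}{3}\right) = -2 + \frac{X}{3} + \frac{X b}{3}$)
$x = -12$ ($x = \left(-2\right) 6 = -12$)
$Y{\left(R,Q \right)} = 32 + Q + Q^{2}$ ($Y{\left(R,Q \right)} = \left(Q Q + Q\right) - 12 \left(-2 + \frac{1}{3} \cdot 1 + \frac{1}{3} \cdot 1 \left(-3\right)\right) = \left(Q^{2} + Q\right) - 12 \left(-2 + \frac{1}{3} - 1\right) = \left(Q + Q^{2}\right) - -32 = \left(Q + Q^{2}\right) + 32 = 32 + Q + Q^{2}$)
$L{\left(46 \right)} - Y{\left(-38,19 \right)} = -63 - \left(32 + 19 + 19^{2}\right) = -63 - \left(32 + 19 + 361\right) = -63 - 412 = -475$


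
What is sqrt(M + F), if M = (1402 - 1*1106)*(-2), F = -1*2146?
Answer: 37*I*sqrt(2) ≈ 52.326*I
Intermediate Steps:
F = -2146
M = -592 (M = (1402 - 1106)*(-2) = 296*(-2) = -592)
sqrt(M + F) = sqrt(-592 - 2146) = sqrt(-2738) = 37*I*sqrt(2)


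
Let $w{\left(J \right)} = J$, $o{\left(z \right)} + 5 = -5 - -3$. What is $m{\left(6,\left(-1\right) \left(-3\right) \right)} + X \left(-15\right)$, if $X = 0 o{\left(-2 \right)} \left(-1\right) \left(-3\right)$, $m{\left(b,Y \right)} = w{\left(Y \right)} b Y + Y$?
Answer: $57$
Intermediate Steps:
$o{\left(z \right)} = -7$ ($o{\left(z \right)} = -5 - 2 = -7$)
$m{\left(b,Y \right)} = Y + b Y^{2}$ ($m{\left(b,Y \right)} = Y b Y + Y = b Y^{2} + Y = Y + b Y^{2}$)
$X = 0$ ($X = 0 \left(\left(-7\right) \left(-1\right)\right) \left(-3\right) = 0 \cdot 7 \left(-3\right) = 0 \left(-3\right) = 0$)
$m{\left(6,\left(-1\right) \left(-3\right) \right)} + X \left(-15\right) = \left(-1\right) \left(-3\right) \left(1 + \left(-1\right) \left(-3\right) 6\right) + 0 \left(-15\right) = 3 \left(1 + 3 \cdot 6\right) + 0 = 3 \left(1 + 18\right) + 0 = 3 \cdot 19 + 0 = 57 + 0 = 57$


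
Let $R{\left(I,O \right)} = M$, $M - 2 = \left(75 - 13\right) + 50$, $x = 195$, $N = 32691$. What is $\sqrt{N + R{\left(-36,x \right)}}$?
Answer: $81 \sqrt{5} \approx 181.12$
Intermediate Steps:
$M = 114$ ($M = 2 + \left(\left(75 - 13\right) + 50\right) = 2 + \left(62 + 50\right) = 2 + 112 = 114$)
$R{\left(I,O \right)} = 114$
$\sqrt{N + R{\left(-36,x \right)}} = \sqrt{32691 + 114} = \sqrt{32805} = 81 \sqrt{5}$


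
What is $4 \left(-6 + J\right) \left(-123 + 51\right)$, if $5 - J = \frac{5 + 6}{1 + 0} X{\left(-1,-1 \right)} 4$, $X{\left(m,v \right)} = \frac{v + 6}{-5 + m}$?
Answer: $-10272$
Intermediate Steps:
$X{\left(m,v \right)} = \frac{6 + v}{-5 + m}$
$J = \frac{125}{3}$ ($J = 5 - \frac{5 + 6}{1 + 0} \frac{6 - 1}{-5 - 1} \cdot 4 = 5 - \frac{11}{1} \frac{1}{-6} \cdot 5 \cdot 4 = 5 - 11 \cdot 1 \left(\left(- \frac{1}{6}\right) 5\right) 4 = 5 - 11 \left(- \frac{5}{6}\right) 4 = 5 - \left(- \frac{55}{6}\right) 4 = 5 - - \frac{110}{3} = 5 + \frac{110}{3} = \frac{125}{3} \approx 41.667$)
$4 \left(-6 + J\right) \left(-123 + 51\right) = 4 \left(-6 + \frac{125}{3}\right) \left(-123 + 51\right) = 4 \cdot \frac{107}{3} \left(-72\right) = \frac{428}{3} \left(-72\right) = -10272$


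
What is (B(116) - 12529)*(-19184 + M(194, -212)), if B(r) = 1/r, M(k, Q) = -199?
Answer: 28170535029/116 ≈ 2.4285e+8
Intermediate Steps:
(B(116) - 12529)*(-19184 + M(194, -212)) = (1/116 - 12529)*(-19184 - 199) = (1/116 - 12529)*(-19383) = -1453363/116*(-19383) = 28170535029/116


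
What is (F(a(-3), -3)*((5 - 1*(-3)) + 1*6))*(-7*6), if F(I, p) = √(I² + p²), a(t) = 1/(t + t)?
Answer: -490*√13 ≈ -1766.7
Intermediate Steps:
a(t) = 1/(2*t)
(F(a(-3), -3)*((5 - 1*(-3)) + 1*6))*(-7*6) = (√(((½)/(-3))² + (-3)²)*((5 - 1*(-3)) + 1*6))*(-7*6) = (√(((½)*(-⅓))² + 9)*((5 + 3) + 6))*(-42) = (√((-⅙)² + 9)*(8 + 6))*(-42) = (√(1/36 + 9)*14)*(-42) = (√(325/36)*14)*(-42) = ((5*√13/6)*14)*(-42) = (35*√13/3)*(-42) = -490*√13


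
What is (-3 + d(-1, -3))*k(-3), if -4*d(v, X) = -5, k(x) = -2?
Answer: 7/2 ≈ 3.5000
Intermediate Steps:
d(v, X) = 5/4 (d(v, X) = -¼*(-5) = 5/4)
(-3 + d(-1, -3))*k(-3) = (-3 + 5/4)*(-2) = -7/4*(-2) = 7/2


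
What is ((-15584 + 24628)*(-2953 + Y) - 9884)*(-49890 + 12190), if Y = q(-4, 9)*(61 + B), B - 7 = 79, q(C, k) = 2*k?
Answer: 105046978400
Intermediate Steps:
B = 86 (B = 7 + 79 = 86)
Y = 2646 (Y = (2*9)*(61 + 86) = 18*147 = 2646)
((-15584 + 24628)*(-2953 + Y) - 9884)*(-49890 + 12190) = ((-15584 + 24628)*(-2953 + 2646) - 9884)*(-49890 + 12190) = (9044*(-307) - 9884)*(-37700) = (-2776508 - 9884)*(-37700) = -2786392*(-37700) = 105046978400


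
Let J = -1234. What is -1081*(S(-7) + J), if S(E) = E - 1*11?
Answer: 1353412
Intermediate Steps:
S(E) = -11 + E (S(E) = E - 11 = -11 + E)
-1081*(S(-7) + J) = -1081*((-11 - 7) - 1234) = -1081*(-18 - 1234) = -1081*(-1252) = 1353412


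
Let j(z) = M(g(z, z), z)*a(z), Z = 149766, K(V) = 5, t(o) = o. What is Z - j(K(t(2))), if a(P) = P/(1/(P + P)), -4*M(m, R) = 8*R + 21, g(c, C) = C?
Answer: 301057/2 ≈ 1.5053e+5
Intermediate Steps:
M(m, R) = -21/4 - 2*R (M(m, R) = -(8*R + 21)/4 = -(21 + 8*R)/4 = -21/4 - 2*R)
a(P) = 2*P² (a(P) = P/(1/(2*P)) = P/((1/(2*P))) = P*(2*P) = 2*P²)
j(z) = 2*z²*(-21/4 - 2*z) (j(z) = (-21/4 - 2*z)*(2*z²) = 2*z²*(-21/4 - 2*z))
Z - j(K(t(2))) = 149766 - 5²*(-21 - 8*5)/2 = 149766 - 25*(-21 - 40)/2 = 149766 - 25*(-61)/2 = 149766 - 1*(-1525/2) = 149766 + 1525/2 = 301057/2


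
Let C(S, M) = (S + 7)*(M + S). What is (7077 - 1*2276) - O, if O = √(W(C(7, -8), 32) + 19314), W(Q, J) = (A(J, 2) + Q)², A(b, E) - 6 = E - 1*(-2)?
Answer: 4801 - √19330 ≈ 4662.0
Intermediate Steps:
A(b, E) = 8 + E (A(b, E) = 6 + (E - 1*(-2)) = 6 + (E + 2) = 6 + (2 + E) = 8 + E)
C(S, M) = (7 + S)*(M + S)
W(Q, J) = (10 + Q)² (W(Q, J) = ((8 + 2) + Q)² = (10 + Q)²)
O = √19330 (O = √((10 + (7² + 7*(-8) + 7*7 - 8*7))² + 19314) = √((10 + (49 - 56 + 49 - 56))² + 19314) = √((10 - 14)² + 19314) = √((-4)² + 19314) = √(16 + 19314) = √19330 ≈ 139.03)
(7077 - 1*2276) - O = (7077 - 1*2276) - √19330 = (7077 - 2276) - √19330 = 4801 - √19330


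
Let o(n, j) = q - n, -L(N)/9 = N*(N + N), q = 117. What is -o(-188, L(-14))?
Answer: -305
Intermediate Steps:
L(N) = -18*N² (L(N) = -9*N*(N + N) = -9*N*2*N = -18*N²)
o(n, j) = 117 - n
-o(-188, L(-14)) = -(117 - 1*(-188)) = -(117 + 188) = -1*305 = -305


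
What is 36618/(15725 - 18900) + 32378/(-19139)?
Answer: -803632052/60766325 ≈ -13.225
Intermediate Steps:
36618/(15725 - 18900) + 32378/(-19139) = 36618/(-3175) + 32378*(-1/19139) = 36618*(-1/3175) - 32378/19139 = -36618/3175 - 32378/19139 = -803632052/60766325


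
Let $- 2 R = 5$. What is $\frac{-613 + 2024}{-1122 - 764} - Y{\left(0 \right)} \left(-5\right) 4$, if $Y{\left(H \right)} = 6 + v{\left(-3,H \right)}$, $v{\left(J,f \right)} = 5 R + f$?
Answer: $- \frac{246591}{1886} \approx -130.75$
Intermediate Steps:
$R = - \frac{5}{2}$ ($R = \left(- \frac{1}{2}\right) 5 = - \frac{5}{2} \approx -2.5$)
$v{\left(J,f \right)} = - \frac{25}{2} + f$ ($v{\left(J,f \right)} = 5 \left(- \frac{5}{2}\right) + f = - \frac{25}{2} + f$)
$Y{\left(H \right)} = - \frac{13}{2} + H$ ($Y{\left(H \right)} = 6 + \left(- \frac{25}{2} + H\right) = - \frac{13}{2} + H$)
$\frac{-613 + 2024}{-1122 - 764} - Y{\left(0 \right)} \left(-5\right) 4 = \frac{-613 + 2024}{-1122 - 764} - \left(- \frac{13}{2} + 0\right) \left(-5\right) 4 = \frac{1411}{-1886} - \left(- \frac{13}{2}\right) \left(-5\right) 4 = 1411 \left(- \frac{1}{1886}\right) - \frac{65}{2} \cdot 4 = - \frac{1411}{1886} - 130 = - \frac{246591}{1886}$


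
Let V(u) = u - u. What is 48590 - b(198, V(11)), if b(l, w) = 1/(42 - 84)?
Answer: 2040781/42 ≈ 48590.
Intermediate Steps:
V(u) = 0
b(l, w) = -1/42 (b(l, w) = 1/(-42) = -1/42)
48590 - b(198, V(11)) = 48590 - 1*(-1/42) = 48590 + 1/42 = 2040781/42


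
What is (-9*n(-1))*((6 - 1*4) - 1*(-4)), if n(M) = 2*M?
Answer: 108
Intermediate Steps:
(-9*n(-1))*((6 - 1*4) - 1*(-4)) = (-18*(-1))*((6 - 1*4) - 1*(-4)) = (-9*(-2))*((6 - 4) + 4) = 18*(2 + 4) = 18*6 = 108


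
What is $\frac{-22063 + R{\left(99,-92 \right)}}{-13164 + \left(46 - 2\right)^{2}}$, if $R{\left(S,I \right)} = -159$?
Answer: $\frac{11111}{5614} \approx 1.9792$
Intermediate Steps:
$\frac{-22063 + R{\left(99,-92 \right)}}{-13164 + \left(46 - 2\right)^{2}} = \frac{-22063 - 159}{-13164 + \left(46 - 2\right)^{2}} = - \frac{22222}{-13164 + 44^{2}} = - \frac{22222}{-13164 + 1936} = - \frac{22222}{-11228} = \left(-22222\right) \left(- \frac{1}{11228}\right) = \frac{11111}{5614}$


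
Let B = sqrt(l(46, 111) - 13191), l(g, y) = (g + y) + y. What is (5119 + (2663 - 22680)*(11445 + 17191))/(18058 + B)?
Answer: -3450292057398/108701429 + 191067231*I*sqrt(12923)/108701429 ≈ -31741.0 + 199.82*I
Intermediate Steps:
l(g, y) = g + 2*y
B = I*sqrt(12923) (B = sqrt((46 + 2*111) - 13191) = sqrt((46 + 222) - 13191) = sqrt(268 - 13191) = sqrt(-12923) = I*sqrt(12923) ≈ 113.68*I)
(5119 + (2663 - 22680)*(11445 + 17191))/(18058 + B) = (5119 + (2663 - 22680)*(11445 + 17191))/(18058 + I*sqrt(12923)) = (5119 - 20017*28636)/(18058 + I*sqrt(12923)) = (5119 - 573206812)/(18058 + I*sqrt(12923)) = -573201693/(18058 + I*sqrt(12923))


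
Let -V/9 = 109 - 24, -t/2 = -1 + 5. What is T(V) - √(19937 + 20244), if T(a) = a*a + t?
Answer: 585217 - √40181 ≈ 5.8502e+5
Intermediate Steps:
t = -8 (t = -2*(-1 + 5) = -2*4 = -8)
V = -765 (V = -9*(109 - 24) = -9*85 = -765)
T(a) = -8 + a² (T(a) = a*a - 8 = a² - 8 = -8 + a²)
T(V) - √(19937 + 20244) = (-8 + (-765)²) - √(19937 + 20244) = (-8 + 585225) - √40181 = 585217 - √40181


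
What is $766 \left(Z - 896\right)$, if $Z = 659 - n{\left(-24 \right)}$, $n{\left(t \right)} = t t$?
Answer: $-622758$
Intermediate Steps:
$n{\left(t \right)} = t^{2}$
$Z = 83$ ($Z = 659 - \left(-24\right)^{2} = 659 - 576 = 83$)
$766 \left(Z - 896\right) = 766 \left(83 - 896\right) = 766 \left(-813\right) = -622758$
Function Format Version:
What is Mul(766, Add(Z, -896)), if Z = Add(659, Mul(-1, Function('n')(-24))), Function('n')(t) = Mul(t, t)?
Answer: -622758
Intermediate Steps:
Function('n')(t) = Pow(t, 2)
Z = 83 (Z = Add(659, Mul(-1, Pow(-24, 2))) = Add(659, Mul(-1, 576)) = Add(659, -576) = 83)
Mul(766, Add(Z, -896)) = Mul(766, Add(83, -896)) = Mul(766, -813) = -622758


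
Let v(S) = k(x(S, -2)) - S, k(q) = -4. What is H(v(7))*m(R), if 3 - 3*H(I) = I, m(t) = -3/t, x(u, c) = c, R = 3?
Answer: -14/3 ≈ -4.6667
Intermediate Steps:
v(S) = -4 - S
H(I) = 1 - I/3
H(v(7))*m(R) = (1 - (-4 - 1*7)/3)*(-3/3) = (1 - (-4 - 7)/3)*(-3*1/3) = (1 - 1/3*(-11))*(-1) = (1 + 11/3)*(-1) = (14/3)*(-1) = -14/3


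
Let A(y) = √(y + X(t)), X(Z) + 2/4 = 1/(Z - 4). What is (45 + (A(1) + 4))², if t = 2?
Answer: 2401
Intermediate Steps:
X(Z) = -½ + 1/(-4 + Z) (X(Z) = -½ + 1/(Z - 4) = -½ + 1/(-4 + Z))
A(y) = √(-1 + y) (A(y) = √(y + (6 - 1*2)/(2*(-4 + 2))) = √(y + (½)*(6 - 2)/(-2)) = √(y + (½)*(-½)*4) = √(y - 1) = √(-1 + y))
(45 + (A(1) + 4))² = (45 + (√(-1 + 1) + 4))² = (45 + (√0 + 4))² = (45 + (0 + 4))² = (45 + 4)² = 49² = 2401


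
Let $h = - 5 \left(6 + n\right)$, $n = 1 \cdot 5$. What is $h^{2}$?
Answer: $3025$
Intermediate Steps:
$n = 5$
$h = -55$ ($h = - 5 \left(6 + 5\right) = \left(-5\right) 11 = -55$)
$h^{2} = \left(-55\right)^{2} = 3025$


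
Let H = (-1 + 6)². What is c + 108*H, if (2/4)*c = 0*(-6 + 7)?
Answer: 2700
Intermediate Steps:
c = 0 (c = 2*(0*(-6 + 7)) = 2*(0*1) = 2*0 = 0)
H = 25 (H = 5² = 25)
c + 108*H = 0 + 108*25 = 0 + 2700 = 2700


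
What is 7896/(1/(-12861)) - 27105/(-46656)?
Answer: -1579312682677/15552 ≈ -1.0155e+8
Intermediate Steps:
7896/(1/(-12861)) - 27105/(-46656) = 7896/(-1/12861) - 27105*(-1/46656) = 7896*(-12861) + 9035/15552 = -101550456 + 9035/15552 = -1579312682677/15552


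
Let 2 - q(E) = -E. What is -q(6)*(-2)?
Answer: 16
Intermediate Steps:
q(E) = 2 + E (q(E) = 2 - (-1)*E = 2 + E)
-q(6)*(-2) = -(2 + 6)*(-2) = -1*8*(-2) = -8*(-2) = 16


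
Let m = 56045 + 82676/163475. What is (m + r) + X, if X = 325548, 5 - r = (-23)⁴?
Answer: 16634808251/163475 ≈ 1.0176e+5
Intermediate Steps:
r = -279836 (r = 5 - 1*(-23)⁴ = 5 - 1*279841 = 5 - 279841 = -279836)
m = 9162039051/163475 (m = 56045 + 82676*(1/163475) = 56045 + 82676/163475 = 9162039051/163475 ≈ 56046.)
(m + r) + X = (9162039051/163475 - 279836) + 325548 = -36584151049/163475 + 325548 = 16634808251/163475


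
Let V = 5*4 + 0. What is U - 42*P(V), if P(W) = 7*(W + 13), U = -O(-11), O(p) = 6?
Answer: -9708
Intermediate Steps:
V = 20 (V = 20 + 0 = 20)
U = -6 (U = -1*6 = -6)
P(W) = 91 + 7*W (P(W) = 7*(13 + W) = 91 + 7*W)
U - 42*P(V) = -6 - 42*(91 + 7*20) = -6 - 42*(91 + 140) = -6 - 42*231 = -6 - 9702 = -9708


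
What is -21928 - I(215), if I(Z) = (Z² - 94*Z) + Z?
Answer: -48158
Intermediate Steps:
I(Z) = Z² - 93*Z
-21928 - I(215) = -21928 - 215*(-93 + 215) = -21928 - 215*122 = -21928 - 1*26230 = -21928 - 26230 = -48158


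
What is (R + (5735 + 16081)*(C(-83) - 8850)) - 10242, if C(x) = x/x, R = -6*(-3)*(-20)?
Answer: -193060386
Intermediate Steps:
R = -360 (R = 18*(-20) = -360)
C(x) = 1
(R + (5735 + 16081)*(C(-83) - 8850)) - 10242 = (-360 + (5735 + 16081)*(1 - 8850)) - 10242 = (-360 + 21816*(-8849)) - 10242 = (-360 - 193049784) - 10242 = -193050144 - 10242 = -193060386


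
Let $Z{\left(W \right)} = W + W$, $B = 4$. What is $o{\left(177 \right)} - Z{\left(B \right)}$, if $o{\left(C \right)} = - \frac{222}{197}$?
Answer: $- \frac{1798}{197} \approx -9.1269$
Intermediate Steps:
$o{\left(C \right)} = - \frac{222}{197}$ ($o{\left(C \right)} = \left(-222\right) \frac{1}{197} = - \frac{222}{197}$)
$Z{\left(W \right)} = 2 W$
$o{\left(177 \right)} - Z{\left(B \right)} = - \frac{222}{197} - 2 \cdot 4 = - \frac{222}{197} - 8 = - \frac{1798}{197}$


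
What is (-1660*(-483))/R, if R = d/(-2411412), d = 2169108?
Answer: -53706164260/60253 ≈ -8.9134e+5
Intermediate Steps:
R = -180759/200951 (R = 2169108/(-2411412) = 2169108*(-1/2411412) = -180759/200951 ≈ -0.89952)
(-1660*(-483))/R = (-1660*(-483))/(-180759/200951) = 801780*(-200951/180759) = -53706164260/60253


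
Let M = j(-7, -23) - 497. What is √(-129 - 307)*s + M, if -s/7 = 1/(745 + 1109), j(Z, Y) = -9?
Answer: -506 - 7*I*√109/927 ≈ -506.0 - 0.078837*I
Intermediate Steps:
s = -7/1854 (s = -7/(745 + 1109) = -7/1854 ≈ -0.0037756)
M = -506 (M = -9 - 497 = -506)
√(-129 - 307)*s + M = √(-129 - 307)*(-7/1854) - 506 = √(-436)*(-7/1854) - 506 = (2*I*√109)*(-7/1854) - 506 = -7*I*√109/927 - 506 = -506 - 7*I*√109/927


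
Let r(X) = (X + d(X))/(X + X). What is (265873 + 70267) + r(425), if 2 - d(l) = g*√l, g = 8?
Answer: 285719427/850 - 4*√17/85 ≈ 3.3614e+5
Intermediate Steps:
d(l) = 2 - 8*√l
r(X) = (2 + X - 8*√X)/(2*X) (r(X) = (X + (2 - 8*√X))/(X + X) = (2 + X - 8*√X)/((2*X)) = (2 + X - 8*√X)*(1/(2*X)) = (2 + X - 8*√X)/(2*X))
(265873 + 70267) + r(425) = (265873 + 70267) + (½)*(2 + 425 - 40*√17)/425 = 336140 + (½)*(1/425)*(2 + 425 - 40*√17) = 336140 + (½)*(1/425)*(427 - 40*√17) = 336140 + (427/850 - 4*√17/85) = 285719427/850 - 4*√17/85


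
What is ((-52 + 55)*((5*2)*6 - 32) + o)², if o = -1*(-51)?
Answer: 18225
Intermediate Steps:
o = 51
((-52 + 55)*((5*2)*6 - 32) + o)² = ((-52 + 55)*((5*2)*6 - 32) + 51)² = (3*(10*6 - 32) + 51)² = (3*(60 - 32) + 51)² = (3*28 + 51)² = (84 + 51)² = 135² = 18225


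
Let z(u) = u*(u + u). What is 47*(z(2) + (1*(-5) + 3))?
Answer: 282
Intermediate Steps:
z(u) = 2*u² (z(u) = u*(2*u) = 2*u²)
47*(z(2) + (1*(-5) + 3)) = 47*(2*2² + (1*(-5) + 3)) = 47*(2*4 + (-5 + 3)) = 47*(8 - 2) = 47*6 = 282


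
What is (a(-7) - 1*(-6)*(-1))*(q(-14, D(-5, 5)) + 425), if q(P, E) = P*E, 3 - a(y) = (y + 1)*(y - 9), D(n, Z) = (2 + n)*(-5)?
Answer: -21285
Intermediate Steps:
D(n, Z) = -10 - 5*n
a(y) = 3 - (1 + y)*(-9 + y) (a(y) = 3 - (y + 1)*(y - 9) = 3 - (1 + y)*(-9 + y))
q(P, E) = E*P
(a(-7) - 1*(-6)*(-1))*(q(-14, D(-5, 5)) + 425) = ((12 - 1*(-7)² + 8*(-7)) - 1*(-6)*(-1))*((-10 - 5*(-5))*(-14) + 425) = ((12 - 1*49 - 56) + 6*(-1))*((-10 + 25)*(-14) + 425) = ((12 - 49 - 56) - 6)*(15*(-14) + 425) = (-93 - 6)*(-210 + 425) = -99*215 = -21285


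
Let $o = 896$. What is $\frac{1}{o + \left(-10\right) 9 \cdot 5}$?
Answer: $\frac{1}{446} \approx 0.0022422$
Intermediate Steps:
$\frac{1}{o + \left(-10\right) 9 \cdot 5} = \frac{1}{896 + \left(-10\right) 9 \cdot 5} = \frac{1}{896 - 450} = \frac{1}{446}$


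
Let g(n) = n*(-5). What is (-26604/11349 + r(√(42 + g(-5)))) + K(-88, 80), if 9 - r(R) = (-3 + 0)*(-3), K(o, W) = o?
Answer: -113924/1261 ≈ -90.344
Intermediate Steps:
g(n) = -5*n
r(R) = 0 (r(R) = 9 - (-3 + 0)*(-3) = 9 - (-3)*(-3) = 9 - 1*9 = 9 - 9 = 0)
(-26604/11349 + r(√(42 + g(-5)))) + K(-88, 80) = (-26604/11349 + 0) - 88 = (-26604*1/11349 + 0) - 88 = (-2956/1261 + 0) - 88 = -2956/1261 - 88 = -113924/1261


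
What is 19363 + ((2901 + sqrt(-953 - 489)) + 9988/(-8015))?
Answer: 178435972/8015 + I*sqrt(1442) ≈ 22263.0 + 37.974*I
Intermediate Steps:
19363 + ((2901 + sqrt(-953 - 489)) + 9988/(-8015)) = 19363 + ((2901 + sqrt(-1442)) + 9988*(-1/8015)) = 19363 + ((2901 + I*sqrt(1442)) - 9988/8015) = 19363 + (23241527/8015 + I*sqrt(1442)) = 178435972/8015 + I*sqrt(1442)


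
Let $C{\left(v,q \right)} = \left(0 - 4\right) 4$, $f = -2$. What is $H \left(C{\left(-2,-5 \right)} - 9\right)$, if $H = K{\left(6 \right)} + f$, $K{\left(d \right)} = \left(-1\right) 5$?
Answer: $175$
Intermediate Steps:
$K{\left(d \right)} = -5$
$C{\left(v,q \right)} = -16$ ($C{\left(v,q \right)} = \left(-4\right) 4 = -16$)
$H = -7$ ($H = -5 - 2 = -7$)
$H \left(C{\left(-2,-5 \right)} - 9\right) = - 7 \left(-16 - 9\right) = \left(-7\right) \left(-25\right) = 175$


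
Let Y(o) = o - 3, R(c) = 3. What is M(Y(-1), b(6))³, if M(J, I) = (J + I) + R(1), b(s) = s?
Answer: 125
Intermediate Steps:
Y(o) = -3 + o
M(J, I) = 3 + I + J (M(J, I) = (J + I) + 3 = (I + J) + 3 = 3 + I + J)
M(Y(-1), b(6))³ = (3 + 6 + (-3 - 1))³ = (3 + 6 - 4)³ = 5³ = 125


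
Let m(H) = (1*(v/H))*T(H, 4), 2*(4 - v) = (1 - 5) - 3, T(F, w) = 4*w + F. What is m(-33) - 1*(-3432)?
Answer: 75589/22 ≈ 3435.9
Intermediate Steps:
T(F, w) = F + 4*w
v = 15/2 (v = 4 - ((1 - 5) - 3)/2 = 4 - (-4 - 3)/2 = 4 - ½*(-7) = 4 + 7/2 = 15/2 ≈ 7.5000)
m(H) = 15*(16 + H)/(2*H) (m(H) = (1*(15/(2*H)))*(H + 4*4) = (15/(2*H))*(H + 16) = (15/(2*H))*(16 + H) = 15*(16 + H)/(2*H))
m(-33) - 1*(-3432) = (15/2 + 120/(-33)) - 1*(-3432) = (15/2 + 120*(-1/33)) + 3432 = (15/2 - 40/11) + 3432 = 85/22 + 3432 = 75589/22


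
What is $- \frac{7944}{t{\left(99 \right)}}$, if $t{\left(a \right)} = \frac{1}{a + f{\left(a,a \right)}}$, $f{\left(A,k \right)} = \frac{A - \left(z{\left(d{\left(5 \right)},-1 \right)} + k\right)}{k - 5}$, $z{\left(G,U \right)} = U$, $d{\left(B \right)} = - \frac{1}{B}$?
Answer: $- \frac{36967404}{47} \approx -7.8654 \cdot 10^{5}$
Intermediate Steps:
$f{\left(A,k \right)} = \frac{1 + A - k}{-5 + k}$ ($f{\left(A,k \right)} = \frac{A - \left(-1 + k\right)}{k - 5} = \frac{A - \left(-1 + k\right)}{-5 + k} = \frac{1 + A - k}{-5 + k}$)
$t{\left(a \right)} = \frac{1}{a + \frac{1}{-5 + a}}$ ($t{\left(a \right)} = \frac{1}{a + \frac{1 + a - a}{-5 + a}} = \frac{1}{a + \frac{1}{-5 + a} 1} = \frac{1}{a + \frac{1}{-5 + a}}$)
$- \frac{7944}{t{\left(99 \right)}} = - \frac{7944}{\frac{1}{1 + 99 \left(-5 + 99\right)} \left(-5 + 99\right)} = - \frac{7944}{\frac{1}{1 + 99 \cdot 94} \cdot 94} = - \frac{7944}{\frac{1}{1 + 9306} \cdot 94} = - \frac{7944}{\frac{1}{9307} \cdot 94} = - \frac{7944}{\frac{94}{9307}} = \left(-7944\right) \frac{9307}{94} = - \frac{36967404}{47}$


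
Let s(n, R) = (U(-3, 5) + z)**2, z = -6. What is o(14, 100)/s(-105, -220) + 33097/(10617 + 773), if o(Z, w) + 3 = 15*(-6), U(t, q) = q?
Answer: -1026173/11390 ≈ -90.094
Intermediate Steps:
o(Z, w) = -93 (o(Z, w) = -3 + 15*(-6) = -3 - 90 = -93)
s(n, R) = 1 (s(n, R) = (5 - 6)**2 = (-1)**2 = 1)
o(14, 100)/s(-105, -220) + 33097/(10617 + 773) = -93/1 + 33097/(10617 + 773) = -93*1 + 33097/11390 = -93 + 33097*(1/11390) = -93 + 33097/11390 = -1026173/11390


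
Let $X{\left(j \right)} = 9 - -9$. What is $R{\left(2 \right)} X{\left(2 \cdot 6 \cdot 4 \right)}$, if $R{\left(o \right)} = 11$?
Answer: $198$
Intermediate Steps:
$X{\left(j \right)} = 18$ ($X{\left(j \right)} = 9 + 9 = 18$)
$R{\left(2 \right)} X{\left(2 \cdot 6 \cdot 4 \right)} = 11 \cdot 18 = 198$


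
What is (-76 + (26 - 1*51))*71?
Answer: -7171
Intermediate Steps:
(-76 + (26 - 1*51))*71 = (-76 + (26 - 51))*71 = (-76 - 25)*71 = -101*71 = -7171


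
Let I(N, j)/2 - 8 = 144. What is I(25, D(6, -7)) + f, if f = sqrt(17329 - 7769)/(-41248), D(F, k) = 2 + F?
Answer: 304 - sqrt(2390)/20624 ≈ 304.00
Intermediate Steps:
I(N, j) = 304 (I(N, j) = 16 + 2*144 = 16 + 288 = 304)
f = -sqrt(2390)/20624 (f = sqrt(9560)*(-1/41248) = (2*sqrt(2390))*(-1/41248) = -sqrt(2390)/20624 ≈ -0.0023704)
I(25, D(6, -7)) + f = 304 - sqrt(2390)/20624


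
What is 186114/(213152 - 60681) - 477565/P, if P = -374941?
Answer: 142596582389/57167629211 ≈ 2.4944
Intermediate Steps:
186114/(213152 - 60681) - 477565/P = 186114/(213152 - 60681) - 477565/(-374941) = 186114/152471 - 477565*(-1/374941) = 186114*(1/152471) + 477565/374941 = 186114/152471 + 477565/374941 = 142596582389/57167629211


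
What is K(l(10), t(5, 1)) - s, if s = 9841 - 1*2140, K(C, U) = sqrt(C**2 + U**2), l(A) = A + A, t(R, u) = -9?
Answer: -7701 + sqrt(481) ≈ -7679.1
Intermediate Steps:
l(A) = 2*A
s = 7701 (s = 9841 - 2140 = 7701)
K(l(10), t(5, 1)) - s = sqrt((2*10)**2 + (-9)**2) - 1*7701 = sqrt(20**2 + 81) - 7701 = sqrt(400 + 81) - 7701 = sqrt(481) - 7701 = -7701 + sqrt(481)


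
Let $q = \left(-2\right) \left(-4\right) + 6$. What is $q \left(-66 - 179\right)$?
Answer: $-3430$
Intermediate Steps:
$q = 14$ ($q = 8 + 6 = 14$)
$q \left(-66 - 179\right) = 14 \left(-66 - 179\right) = 14 \left(-245\right) = -3430$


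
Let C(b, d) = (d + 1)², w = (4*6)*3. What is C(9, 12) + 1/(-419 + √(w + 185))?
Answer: 29625957/175304 - √257/175304 ≈ 169.00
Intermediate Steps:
w = 72 (w = 24*3 = 72)
C(b, d) = (1 + d)²
C(9, 12) + 1/(-419 + √(w + 185)) = (1 + 12)² + 1/(-419 + √(72 + 185)) = 13² + 1/(-419 + √257) = 169 + 1/(-419 + √257)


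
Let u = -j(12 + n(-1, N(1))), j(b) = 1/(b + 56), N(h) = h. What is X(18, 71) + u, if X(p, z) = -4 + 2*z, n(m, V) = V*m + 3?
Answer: 9659/70 ≈ 137.99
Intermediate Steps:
n(m, V) = 3 + V*m
j(b) = 1/(56 + b)
u = -1/70 (u = -1/(56 + (12 + (3 + 1*(-1)))) = -1/(56 + (12 + (3 - 1))) = -1/(56 + (12 + 2)) = -1/(56 + 14) = -1/70 ≈ -0.014286)
X(18, 71) + u = (-4 + 2*71) - 1/70 = (-4 + 142) - 1/70 = 138 - 1/70 = 9659/70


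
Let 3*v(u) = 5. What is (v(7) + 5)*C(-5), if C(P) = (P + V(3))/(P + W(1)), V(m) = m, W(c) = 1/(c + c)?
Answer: 80/27 ≈ 2.9630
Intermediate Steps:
W(c) = 1/(2*c)
v(u) = 5/3 (v(u) = (1/3)*5 = 5/3)
C(P) = (3 + P)/(1/2 + P) (C(P) = (P + 3)/(P + (1/2)/1) = (3 + P)/(P + (1/2)*1) = (3 + P)/(P + 1/2) = (3 + P)/(1/2 + P))
(v(7) + 5)*C(-5) = (5/3 + 5)*(2*(3 - 5)/(1 + 2*(-5))) = 20*(2*(-2)/(1 - 10))/3 = 20*(2*(-2)/(-9))/3 = 20*(2*(-1/9)*(-2))/3 = (20/3)*(4/9) = 80/27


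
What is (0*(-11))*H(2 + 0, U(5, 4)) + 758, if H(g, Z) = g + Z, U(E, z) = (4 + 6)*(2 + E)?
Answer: 758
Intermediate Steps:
U(E, z) = 20 + 10*E (U(E, z) = 10*(2 + E) = 20 + 10*E)
H(g, Z) = Z + g
(0*(-11))*H(2 + 0, U(5, 4)) + 758 = (0*(-11))*((20 + 10*5) + (2 + 0)) + 758 = 0*((20 + 50) + 2) + 758 = 0*(70 + 2) + 758 = 0*72 + 758 = 0 + 758 = 758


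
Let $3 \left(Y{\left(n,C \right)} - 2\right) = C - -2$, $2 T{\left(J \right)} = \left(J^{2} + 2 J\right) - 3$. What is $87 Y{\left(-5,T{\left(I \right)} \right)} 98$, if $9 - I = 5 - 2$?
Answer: $86681$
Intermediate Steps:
$I = 6$ ($I = 9 - \left(5 - 2\right) = 9 - 3 = 6$)
$T{\left(J \right)} = - \frac{3}{2} + J + \frac{J^{2}}{2}$ ($T{\left(J \right)} = \frac{\left(J^{2} + 2 J\right) - 3}{2} = \frac{-3 + J^{2} + 2 J}{2} = - \frac{3}{2} + J + \frac{J^{2}}{2}$)
$Y{\left(n,C \right)} = \frac{8}{3} + \frac{C}{3}$ ($Y{\left(n,C \right)} = 2 + \frac{C - -2}{3} = 2 + \frac{C + 2}{3} = 2 + \frac{2 + C}{3} = 2 + \left(\frac{2}{3} + \frac{C}{3}\right) = \frac{8}{3} + \frac{C}{3}$)
$87 Y{\left(-5,T{\left(I \right)} \right)} 98 = 87 \left(\frac{8}{3} + \frac{- \frac{3}{2} + 6 + \frac{6^{2}}{2}}{3}\right) 98 = 87 \left(\frac{8}{3} + \frac{- \frac{3}{2} + 6 + \frac{1}{2} \cdot 36}{3}\right) 98 = 87 \left(\frac{8}{3} + \frac{- \frac{3}{2} + 6 + 18}{3}\right) 98 = 87 \left(\frac{8}{3} + \frac{1}{3} \cdot \frac{45}{2}\right) 98 = 87 \left(\frac{8}{3} + \frac{15}{2}\right) 98 = 87 \cdot \frac{61}{6} \cdot 98 = \frac{1769}{2} \cdot 98 = 86681$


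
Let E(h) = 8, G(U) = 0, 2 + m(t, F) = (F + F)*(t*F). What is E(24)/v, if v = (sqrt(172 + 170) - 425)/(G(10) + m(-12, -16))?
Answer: 20896400/180283 + 147504*sqrt(38)/180283 ≈ 120.95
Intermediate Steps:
m(t, F) = -2 + 2*t*F**2 (m(t, F) = -2 + (F + F)*(t*F) = -2 + (2*F)*(F*t) = -2 + 2*t*F**2)
v = 425/6146 - 3*sqrt(38)/6146 (v = (sqrt(172 + 170) - 425)/(0 + (-2 + 2*(-12)*(-16)**2)) = (sqrt(342) - 425)/(0 + (-2 + 2*(-12)*256)) = (3*sqrt(38) - 425)/(0 + (-2 - 6144)) = (-425 + 3*sqrt(38))/(0 - 6146) = (-425 + 3*sqrt(38))/(-6146) = (-425 + 3*sqrt(38))*(-1/6146) = 425/6146 - 3*sqrt(38)/6146 ≈ 0.066142)
E(24)/v = 8/(425/6146 - 3*sqrt(38)/6146)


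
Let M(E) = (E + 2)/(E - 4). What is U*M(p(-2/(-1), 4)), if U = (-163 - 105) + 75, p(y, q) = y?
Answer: 386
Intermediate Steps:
U = -193 (U = -268 + 75 = -193)
M(E) = (2 + E)/(-4 + E)
U*M(p(-2/(-1), 4)) = -193*(2 - 2/(-1))/(-4 - 2/(-1)) = -193*(2 - 2*(-1))/(-4 - 2*(-1)) = -193*(2 + 2)/(-4 + 2) = -193*4/(-2) = -(-193)*4/2 = -193*(-2) = 386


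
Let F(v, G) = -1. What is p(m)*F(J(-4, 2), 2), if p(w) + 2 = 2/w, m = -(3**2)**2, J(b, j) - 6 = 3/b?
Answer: 164/81 ≈ 2.0247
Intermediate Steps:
J(b, j) = 6 + 3/b
m = -81 (m = -1*9**2 = -1*81 = -81)
p(w) = -2 + 2/w
p(m)*F(J(-4, 2), 2) = (-2 + 2/(-81))*(-1) = (-2 + 2*(-1/81))*(-1) = (-2 - 2/81)*(-1) = -164/81*(-1) = 164/81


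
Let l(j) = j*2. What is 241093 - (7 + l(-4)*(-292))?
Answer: 238750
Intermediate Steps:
l(j) = 2*j
241093 - (7 + l(-4)*(-292)) = 241093 - (7 + (2*(-4))*(-292)) = 241093 - (7 - 8*(-292)) = 241093 - (7 + 2336) = 241093 - 1*2343 = 241093 - 2343 = 238750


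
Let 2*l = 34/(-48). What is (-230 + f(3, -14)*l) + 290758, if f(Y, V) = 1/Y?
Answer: 41836015/144 ≈ 2.9053e+5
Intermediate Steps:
l = -17/48 (l = (34/(-48))/2 = (34*(-1/48))/2 = (1/2)*(-17/24) = -17/48 ≈ -0.35417)
(-230 + f(3, -14)*l) + 290758 = (-230 - 17/48/3) + 290758 = (-230 + (1/3)*(-17/48)) + 290758 = (-230 - 17/144) + 290758 = -33137/144 + 290758 = 41836015/144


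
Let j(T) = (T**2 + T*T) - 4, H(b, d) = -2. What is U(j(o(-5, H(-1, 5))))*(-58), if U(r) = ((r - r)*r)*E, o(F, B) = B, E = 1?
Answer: 0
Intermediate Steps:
j(T) = -4 + 2*T**2 (j(T) = (T**2 + T**2) - 4 = 2*T**2 - 4 = -4 + 2*T**2)
U(r) = 0 (U(r) = ((r - r)*r)*1 = (0*r)*1 = 0*1 = 0)
U(j(o(-5, H(-1, 5))))*(-58) = 0*(-58) = 0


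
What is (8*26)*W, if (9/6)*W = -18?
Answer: -2496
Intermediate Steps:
W = -12 (W = (2/3)*(-18) = -12)
(8*26)*W = (8*26)*(-12) = 208*(-12) = -2496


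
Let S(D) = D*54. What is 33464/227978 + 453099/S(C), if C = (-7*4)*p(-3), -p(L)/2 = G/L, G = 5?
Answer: -17187990877/191501520 ≈ -89.754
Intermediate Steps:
p(L) = -10/L
C = -280/3 (C = (-7*4)*(-10/(-3)) = -(-280)*(-1)/3 = -28*10/3 = -280/3 ≈ -93.333)
S(D) = 54*D
33464/227978 + 453099/S(C) = 33464/227978 + 453099/((54*(-280/3))) = 33464*(1/227978) + 453099/(-5040) = 16732/113989 + 453099*(-1/5040) = 16732/113989 - 151033/1680 = -17187990877/191501520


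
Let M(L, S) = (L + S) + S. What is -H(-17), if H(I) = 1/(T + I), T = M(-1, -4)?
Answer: 1/26 ≈ 0.038462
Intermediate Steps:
M(L, S) = L + 2*S
T = -9 (T = -1 + 2*(-4) = -1 - 8 = -9)
H(I) = 1/(-9 + I)
-H(-17) = -1/(-9 - 17) = -1/(-26) = -1*(-1/26) = 1/26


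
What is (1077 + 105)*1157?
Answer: 1367574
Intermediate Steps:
(1077 + 105)*1157 = 1182*1157 = 1367574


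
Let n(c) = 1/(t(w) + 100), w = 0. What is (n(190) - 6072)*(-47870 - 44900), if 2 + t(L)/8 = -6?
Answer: 10139343535/18 ≈ 5.6330e+8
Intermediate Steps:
t(L) = -64 (t(L) = -16 + 8*(-6) = -16 - 48 = -64)
n(c) = 1/36 (n(c) = 1/(-64 + 100) = 1/36)
(n(190) - 6072)*(-47870 - 44900) = (1/36 - 6072)*(-47870 - 44900) = -218591/36*(-92770) = 10139343535/18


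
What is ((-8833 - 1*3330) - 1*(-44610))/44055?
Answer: 32447/44055 ≈ 0.73651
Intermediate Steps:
((-8833 - 1*3330) - 1*(-44610))/44055 = ((-8833 - 3330) + 44610)*(1/44055) = (-12163 + 44610)*(1/44055) = 32447*(1/44055) = 32447/44055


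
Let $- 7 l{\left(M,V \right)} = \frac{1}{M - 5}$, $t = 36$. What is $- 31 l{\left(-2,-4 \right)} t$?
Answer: $- \frac{1116}{49} \approx -22.776$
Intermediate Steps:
$l{\left(M,V \right)} = - \frac{1}{7 \left(-5 + M\right)}$ ($l{\left(M,V \right)} = - \frac{1}{7 \left(M - 5\right)} = - \frac{1}{7 \left(-5 + M\right)}$)
$- 31 l{\left(-2,-4 \right)} t = - 31 \left(- \frac{1}{-35 + 7 \left(-2\right)}\right) 36 = - 31 \left(- \frac{1}{-35 - 14}\right) 36 = - 31 \left(- \frac{1}{-49}\right) 36 = - 31 \left(\left(-1\right) \left(- \frac{1}{49}\right)\right) 36 = \left(-31\right) \frac{1}{49} \cdot 36 = \left(- \frac{31}{49}\right) 36 = - \frac{1116}{49}$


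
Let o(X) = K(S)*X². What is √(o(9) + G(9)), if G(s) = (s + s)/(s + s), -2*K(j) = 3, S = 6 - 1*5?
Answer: I*√482/2 ≈ 10.977*I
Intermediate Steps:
S = 1 (S = 6 - 5 = 1)
K(j) = -3/2 (K(j) = -½*3 = -3/2)
o(X) = -3*X²/2
G(s) = 1 (G(s) = (2*s)/((2*s)) = (2*s)*(1/(2*s)) = 1)
√(o(9) + G(9)) = √(-3/2*9² + 1) = √(-3/2*81 + 1) = √(-243/2 + 1) = √(-241/2) = I*√482/2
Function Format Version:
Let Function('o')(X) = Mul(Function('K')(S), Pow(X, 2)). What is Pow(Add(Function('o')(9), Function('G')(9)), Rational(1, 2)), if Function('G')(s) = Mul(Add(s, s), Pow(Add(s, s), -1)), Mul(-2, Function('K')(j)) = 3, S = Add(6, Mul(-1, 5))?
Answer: Mul(Rational(1, 2), I, Pow(482, Rational(1, 2))) ≈ Mul(10.977, I)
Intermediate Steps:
S = 1 (S = Add(6, -5) = 1)
Function('K')(j) = Rational(-3, 2) (Function('K')(j) = Mul(Rational(-1, 2), 3) = Rational(-3, 2))
Function('o')(X) = Mul(Rational(-3, 2), Pow(X, 2))
Function('G')(s) = 1 (Function('G')(s) = Mul(Mul(2, s), Pow(Mul(2, s), -1)) = Mul(Mul(2, s), Mul(Rational(1, 2), Pow(s, -1))) = 1)
Pow(Add(Function('o')(9), Function('G')(9)), Rational(1, 2)) = Pow(Add(Mul(Rational(-3, 2), Pow(9, 2)), 1), Rational(1, 2)) = Pow(Add(Mul(Rational(-3, 2), 81), 1), Rational(1, 2)) = Pow(Add(Rational(-243, 2), 1), Rational(1, 2)) = Pow(Rational(-241, 2), Rational(1, 2)) = Mul(Rational(1, 2), I, Pow(482, Rational(1, 2)))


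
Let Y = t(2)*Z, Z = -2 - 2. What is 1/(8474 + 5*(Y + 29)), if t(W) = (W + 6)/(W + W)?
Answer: 1/8579 ≈ 0.00011656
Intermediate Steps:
Z = -4
t(W) = (6 + W)/(2*W) (t(W) = (6 + W)/((2*W)) = (6 + W)*(1/(2*W)) = (6 + W)/(2*W))
Y = -8 (Y = ((1/2)*(6 + 2)/2)*(-4) = ((1/2)*(1/2)*8)*(-4) = 2*(-4) = -8)
1/(8474 + 5*(Y + 29)) = 1/(8474 + 5*(-8 + 29)) = 1/(8474 + 5*21) = 1/(8474 + 105) = 1/8579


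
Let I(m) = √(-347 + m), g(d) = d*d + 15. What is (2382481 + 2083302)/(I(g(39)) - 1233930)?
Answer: -5510463617190/1522583243711 - 4465783*√1189/1522583243711 ≈ -3.6193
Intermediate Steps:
g(d) = 15 + d² (g(d) = d² + 15 = 15 + d²)
(2382481 + 2083302)/(I(g(39)) - 1233930) = (2382481 + 2083302)/(√(-347 + (15 + 39²)) - 1233930) = 4465783/(√(-347 + (15 + 1521)) - 1233930) = 4465783/(√(-347 + 1536) - 1233930) = 4465783/(√1189 - 1233930) = 4465783/(-1233930 + √1189)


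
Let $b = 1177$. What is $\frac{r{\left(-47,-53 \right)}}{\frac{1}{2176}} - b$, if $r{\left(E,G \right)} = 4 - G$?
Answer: $122855$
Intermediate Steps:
$\frac{r{\left(-47,-53 \right)}}{\frac{1}{2176}} - b = \frac{4 - -53}{\frac{1}{2176}} - 1177 = \left(4 + 53\right) \frac{1}{\frac{1}{2176}} - 1177 = 57 \cdot 2176 - 1177 = 124032 - 1177 = 122855$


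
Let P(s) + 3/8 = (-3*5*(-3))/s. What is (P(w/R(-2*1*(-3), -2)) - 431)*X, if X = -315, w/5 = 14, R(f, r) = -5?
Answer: 1095165/8 ≈ 1.3690e+5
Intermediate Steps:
w = 70 (w = 5*14 = 70)
P(s) = -3/8 + 45/s (P(s) = -3/8 + (-3*5*(-3))/s = -3/8 + (-15*(-3))/s = -3/8 + 45/s)
(P(w/R(-2*1*(-3), -2)) - 431)*X = ((-3/8 + 45/((70/(-5)))) - 431)*(-315) = ((-3/8 + 45/((70*(-⅕)))) - 431)*(-315) = ((-3/8 + 45/(-14)) - 431)*(-315) = ((-3/8 + 45*(-1/14)) - 431)*(-315) = ((-3/8 - 45/14) - 431)*(-315) = (-201/56 - 431)*(-315) = -24337/56*(-315) = 1095165/8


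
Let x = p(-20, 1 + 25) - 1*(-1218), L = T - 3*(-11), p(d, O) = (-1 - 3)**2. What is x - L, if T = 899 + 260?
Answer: 42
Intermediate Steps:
p(d, O) = 16 (p(d, O) = (-4)**2 = 16)
T = 1159
L = 1192 (L = 1159 - 3*(-11) = 1159 + 33 = 1192)
x = 1234 (x = 16 - 1*(-1218) = 16 + 1218 = 1234)
x - L = 1234 - 1*1192 = 1234 - 1192 = 42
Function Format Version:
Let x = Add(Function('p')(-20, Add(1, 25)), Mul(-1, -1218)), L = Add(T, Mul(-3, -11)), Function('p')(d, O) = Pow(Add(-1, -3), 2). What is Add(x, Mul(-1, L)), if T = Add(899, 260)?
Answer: 42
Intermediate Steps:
Function('p')(d, O) = 16 (Function('p')(d, O) = Pow(-4, 2) = 16)
T = 1159
L = 1192 (L = Add(1159, Mul(-3, -11)) = Add(1159, 33) = 1192)
x = 1234 (x = Add(16, Mul(-1, -1218)) = Add(16, 1218) = 1234)
Add(x, Mul(-1, L)) = Add(1234, Mul(-1, 1192)) = Add(1234, -1192) = 42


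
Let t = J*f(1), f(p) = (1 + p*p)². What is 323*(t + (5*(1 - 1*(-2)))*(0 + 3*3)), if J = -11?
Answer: 29393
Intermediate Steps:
f(p) = (1 + p²)²
t = -44 (t = -11*(1 + 1²)² = -11*(1 + 1)² = -11*2² = -11*4 = -44)
323*(t + (5*(1 - 1*(-2)))*(0 + 3*3)) = 323*(-44 + (5*(1 - 1*(-2)))*(0 + 3*3)) = 323*(-44 + (5*(1 + 2))*(0 + 9)) = 323*(-44 + (5*3)*9) = 323*(-44 + 15*9) = 323*(-44 + 135) = 323*91 = 29393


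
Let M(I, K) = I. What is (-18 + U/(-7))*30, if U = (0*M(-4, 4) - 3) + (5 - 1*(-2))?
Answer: -3900/7 ≈ -557.14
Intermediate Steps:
U = 4 (U = (0*(-4) - 3) + (5 - 1*(-2)) = (0 - 3) + (5 + 2) = -3 + 7 = 4)
(-18 + U/(-7))*30 = (-18 + 4/(-7))*30 = (-18 + 4*(-⅐))*30 = (-18 - 4/7)*30 = -130/7*30 = -3900/7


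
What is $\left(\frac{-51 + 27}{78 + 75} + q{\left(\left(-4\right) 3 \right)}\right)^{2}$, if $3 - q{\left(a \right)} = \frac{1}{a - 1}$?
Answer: $\frac{3748096}{439569} \approx 8.5267$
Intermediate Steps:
$q{\left(a \right)} = 3 - \frac{1}{-1 + a}$ ($q{\left(a \right)} = 3 - \frac{1}{a - 1} = 3 - \frac{1}{-1 + a}$)
$\left(\frac{-51 + 27}{78 + 75} + q{\left(\left(-4\right) 3 \right)}\right)^{2} = \left(\frac{-51 + 27}{78 + 75} + \frac{-4 + 3 \left(\left(-4\right) 3\right)}{-1 - 12}\right)^{2} = \left(- \frac{24}{153} + \frac{-4 + 3 \left(-12\right)}{-1 - 12}\right)^{2} = \left(\left(-24\right) \frac{1}{153} + \frac{-4 - 36}{-13}\right)^{2} = \left(- \frac{8}{51} - - \frac{40}{13}\right)^{2} = \left(- \frac{8}{51} + \frac{40}{13}\right)^{2} = \left(\frac{1936}{663}\right)^{2} = \frac{3748096}{439569}$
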